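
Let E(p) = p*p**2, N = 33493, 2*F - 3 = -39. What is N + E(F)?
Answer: 27661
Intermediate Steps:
F = -18 (F = 3/2 + (1/2)*(-39) = 3/2 - 39/2 = -18)
E(p) = p**3
N + E(F) = 33493 + (-18)**3 = 33493 - 5832 = 27661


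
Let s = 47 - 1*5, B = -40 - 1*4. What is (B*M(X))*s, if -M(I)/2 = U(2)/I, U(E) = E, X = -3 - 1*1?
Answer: -1848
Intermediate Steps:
X = -4 (X = -3 - 1 = -4)
M(I) = -4/I
B = -44 (B = -40 - 4 = -44)
s = 42 (s = 47 - 5 = 42)
(B*M(X))*s = -(-176)/(-4)*42 = -(-176)*(-1)/4*42 = -44*1*42 = -44*42 = -1848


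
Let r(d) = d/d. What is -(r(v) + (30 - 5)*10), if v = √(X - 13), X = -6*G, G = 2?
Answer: -251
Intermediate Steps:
X = -12 (X = -6*2 = -12)
v = 5*I (v = √(-12 - 13) = √(-25) = 5*I ≈ 5.0*I)
r(d) = 1
-(r(v) + (30 - 5)*10) = -(1 + (30 - 5)*10) = -(1 + 25*10) = -(1 + 250) = -1*251 = -251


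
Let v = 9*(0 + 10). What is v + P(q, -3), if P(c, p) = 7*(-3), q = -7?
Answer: 69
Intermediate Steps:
v = 90 (v = 9*10 = 90)
P(c, p) = -21
v + P(q, -3) = 90 - 21 = 69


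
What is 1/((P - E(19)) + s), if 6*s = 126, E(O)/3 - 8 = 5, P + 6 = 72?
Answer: 1/48 ≈ 0.020833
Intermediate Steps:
P = 66 (P = -6 + 72 = 66)
E(O) = 39 (E(O) = 24 + 3*5 = 24 + 15 = 39)
s = 21 (s = (⅙)*126 = 21)
1/((P - E(19)) + s) = 1/((66 - 1*39) + 21) = 1/((66 - 39) + 21) = 1/(27 + 21) = 1/48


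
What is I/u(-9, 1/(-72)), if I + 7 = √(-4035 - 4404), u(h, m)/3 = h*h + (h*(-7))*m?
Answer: -56/1923 + 8*I*√8439/1923 ≈ -0.029121 + 0.38217*I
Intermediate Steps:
u(h, m) = 3*h² - 21*h*m (u(h, m) = 3*(h*h + (h*(-7))*m) = 3*(h² + (-7*h)*m) = 3*(h² - 7*h*m) = 3*h² - 21*h*m)
I = -7 + I*√8439 (I = -7 + √(-4035 - 4404) = -7 + √(-8439) = -7 + I*√8439 ≈ -7.0 + 91.864*I)
I/u(-9, 1/(-72)) = (-7 + I*√8439)/((3*(-9)*(-9 - 7/(-72)))) = (-7 + I*√8439)/((3*(-9)*(-9 - 7*(-1/72)))) = (-7 + I*√8439)/((3*(-9)*(-9 + 7/72))) = (-7 + I*√8439)/((3*(-9)*(-641/72))) = (-7 + I*√8439)/(1923/8) = (-7 + I*√8439)*(8/1923) = -56/1923 + 8*I*√8439/1923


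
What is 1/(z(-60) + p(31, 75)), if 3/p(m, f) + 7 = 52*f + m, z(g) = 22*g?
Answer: -1308/1726559 ≈ -0.00075758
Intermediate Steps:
p(m, f) = 3/(-7 + m + 52*f) (p(m, f) = 3/(-7 + (52*f + m)) = 3/(-7 + (m + 52*f)) = 3/(-7 + m + 52*f))
1/(z(-60) + p(31, 75)) = 1/(22*(-60) + 3/(-7 + 31 + 52*75)) = 1/(-1320 + 3/(-7 + 31 + 3900)) = 1/(-1320 + 3/3924) = 1/(-1320 + 3*(1/3924)) = 1/(-1320 + 1/1308) = 1/(-1726559/1308) = -1308/1726559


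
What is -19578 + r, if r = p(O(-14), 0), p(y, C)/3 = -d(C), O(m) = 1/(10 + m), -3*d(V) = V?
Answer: -19578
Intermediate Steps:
d(V) = -V/3
p(y, C) = C (p(y, C) = 3*(-(-1)*C/3) = 3*(C/3) = C)
r = 0
-19578 + r = -19578 + 0 = -19578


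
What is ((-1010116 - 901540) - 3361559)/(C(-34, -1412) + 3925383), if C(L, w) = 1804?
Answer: -5273215/3927187 ≈ -1.3427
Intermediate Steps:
((-1010116 - 901540) - 3361559)/(C(-34, -1412) + 3925383) = ((-1010116 - 901540) - 3361559)/(1804 + 3925383) = (-1911656 - 3361559)/3927187 = -5273215*1/3927187 = -5273215/3927187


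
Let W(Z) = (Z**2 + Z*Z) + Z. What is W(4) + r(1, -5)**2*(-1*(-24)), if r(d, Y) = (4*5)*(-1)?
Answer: 9636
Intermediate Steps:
r(d, Y) = -20 (r(d, Y) = 20*(-1) = -20)
W(Z) = Z + 2*Z**2 (W(Z) = (Z**2 + Z**2) + Z = 2*Z**2 + Z = Z + 2*Z**2)
W(4) + r(1, -5)**2*(-1*(-24)) = 4*(1 + 2*4) + (-20)**2*(-1*(-24)) = 4*(1 + 8) + 400*24 = 4*9 + 9600 = 36 + 9600 = 9636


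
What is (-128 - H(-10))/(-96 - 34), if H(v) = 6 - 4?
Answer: 1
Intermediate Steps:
H(v) = 2
(-128 - H(-10))/(-96 - 34) = (-128 - 1*2)/(-96 - 34) = (-128 - 2)/(-130) = -1/130*(-130) = 1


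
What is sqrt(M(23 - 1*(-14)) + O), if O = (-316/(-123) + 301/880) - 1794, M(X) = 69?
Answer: I*sqrt(1260988538205)/27060 ≈ 41.498*I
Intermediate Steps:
O = -193867457/108240 (O = (-316*(-1/123) + 301*(1/880)) - 1794 = (316/123 + 301/880) - 1794 = 315103/108240 - 1794 = -193867457/108240 ≈ -1791.1)
sqrt(M(23 - 1*(-14)) + O) = sqrt(69 - 193867457/108240) = sqrt(-186398897/108240) = I*sqrt(1260988538205)/27060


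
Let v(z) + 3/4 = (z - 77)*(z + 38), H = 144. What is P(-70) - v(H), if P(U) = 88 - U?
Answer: -48141/4 ≈ -12035.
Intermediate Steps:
v(z) = -3/4 + (-77 + z)*(38 + z) (v(z) = -3/4 + (z - 77)*(z + 38) = -3/4 + (-77 + z)*(38 + z))
P(-70) - v(H) = (88 - 1*(-70)) - (-11707/4 + 144**2 - 39*144) = (88 + 70) - (-11707/4 + 20736 - 5616) = 158 - 1*48773/4 = 158 - 48773/4 = -48141/4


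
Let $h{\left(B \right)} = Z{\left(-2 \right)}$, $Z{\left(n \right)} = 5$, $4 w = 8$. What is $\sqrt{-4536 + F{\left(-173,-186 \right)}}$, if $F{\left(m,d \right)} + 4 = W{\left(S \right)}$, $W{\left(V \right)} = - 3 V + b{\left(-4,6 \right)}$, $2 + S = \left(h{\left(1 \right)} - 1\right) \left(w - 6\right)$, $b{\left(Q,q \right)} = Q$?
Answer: $i \sqrt{4490} \approx 67.007 i$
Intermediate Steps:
$w = 2$ ($w = \frac{1}{4} \cdot 8 = 2$)
$h{\left(B \right)} = 5$
$S = -18$ ($S = -2 + \left(5 - 1\right) \left(2 - 6\right) = -2 + 4 \left(-4\right) = -2 - 16 = -18$)
$W{\left(V \right)} = -4 - 3 V$ ($W{\left(V \right)} = - 3 V - 4 = -4 - 3 V$)
$F{\left(m,d \right)} = 46$ ($F{\left(m,d \right)} = -4 - -50 = -4 + \left(-4 + 54\right) = -4 + 50 = 46$)
$\sqrt{-4536 + F{\left(-173,-186 \right)}} = \sqrt{-4536 + 46} = \sqrt{-4490} = i \sqrt{4490}$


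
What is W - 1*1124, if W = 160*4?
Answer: -484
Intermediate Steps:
W = 640
W - 1*1124 = 640 - 1*1124 = 640 - 1124 = -484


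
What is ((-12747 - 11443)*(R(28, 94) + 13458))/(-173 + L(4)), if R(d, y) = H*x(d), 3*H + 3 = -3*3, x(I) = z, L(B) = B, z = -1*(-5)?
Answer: 325065220/169 ≈ 1.9235e+6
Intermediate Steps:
z = 5
x(I) = 5
H = -4 (H = -1 + (-3*3)/3 = -1 + (⅓)*(-9) = -1 - 3 = -4)
R(d, y) = -20 (R(d, y) = -4*5 = -20)
((-12747 - 11443)*(R(28, 94) + 13458))/(-173 + L(4)) = ((-12747 - 11443)*(-20 + 13458))/(-173 + 4) = -24190*13438/(-169) = -325065220*(-1/169) = 325065220/169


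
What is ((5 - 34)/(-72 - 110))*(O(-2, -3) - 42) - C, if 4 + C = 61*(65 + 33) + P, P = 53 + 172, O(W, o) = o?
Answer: -1129523/182 ≈ -6206.2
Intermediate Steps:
P = 225
C = 6199 (C = -4 + (61*(65 + 33) + 225) = -4 + (61*98 + 225) = -4 + (5978 + 225) = -4 + 6203 = 6199)
((5 - 34)/(-72 - 110))*(O(-2, -3) - 42) - C = ((5 - 34)/(-72 - 110))*(-3 - 42) - 1*6199 = -29/(-182)*(-45) - 6199 = -29*(-1/182)*(-45) - 6199 = (29/182)*(-45) - 6199 = -1305/182 - 6199 = -1129523/182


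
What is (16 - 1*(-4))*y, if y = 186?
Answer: 3720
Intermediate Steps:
(16 - 1*(-4))*y = (16 - 1*(-4))*186 = (16 + 4)*186 = 20*186 = 3720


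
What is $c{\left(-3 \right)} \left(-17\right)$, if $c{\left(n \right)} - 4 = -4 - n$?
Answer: $-51$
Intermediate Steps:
$c{\left(n \right)} = - n$ ($c{\left(n \right)} = 4 - \left(4 + n\right) = - n$)
$c{\left(-3 \right)} \left(-17\right) = \left(-1\right) \left(-3\right) \left(-17\right) = 3 \left(-17\right) = -51$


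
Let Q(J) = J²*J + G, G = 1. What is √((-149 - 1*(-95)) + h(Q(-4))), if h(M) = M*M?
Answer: 3*√435 ≈ 62.570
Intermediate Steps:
Q(J) = 1 + J³ (Q(J) = J²*J + 1 = J³ + 1 = 1 + J³)
h(M) = M²
√((-149 - 1*(-95)) + h(Q(-4))) = √((-149 - 1*(-95)) + (1 + (-4)³)²) = √((-149 + 95) + (1 - 64)²) = √(-54 + (-63)²) = √(-54 + 3969) = √3915 = 3*√435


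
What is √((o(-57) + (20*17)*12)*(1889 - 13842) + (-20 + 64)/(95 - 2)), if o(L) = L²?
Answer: I*√757682987421/93 ≈ 9359.7*I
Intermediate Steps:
√((o(-57) + (20*17)*12)*(1889 - 13842) + (-20 + 64)/(95 - 2)) = √(((-57)² + (20*17)*12)*(1889 - 13842) + (-20 + 64)/(95 - 2)) = √((3249 + 340*12)*(-11953) + 44/93) = √((3249 + 4080)*(-11953) + 44*(1/93)) = √(7329*(-11953) + 44/93) = √(-87603537 + 44/93) = √(-8147128897/93) = I*√757682987421/93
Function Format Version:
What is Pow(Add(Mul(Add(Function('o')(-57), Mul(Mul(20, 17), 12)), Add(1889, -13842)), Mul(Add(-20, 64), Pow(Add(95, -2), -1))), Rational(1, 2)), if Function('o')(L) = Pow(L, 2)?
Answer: Mul(Rational(1, 93), I, Pow(757682987421, Rational(1, 2))) ≈ Mul(9359.7, I)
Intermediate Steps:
Pow(Add(Mul(Add(Function('o')(-57), Mul(Mul(20, 17), 12)), Add(1889, -13842)), Mul(Add(-20, 64), Pow(Add(95, -2), -1))), Rational(1, 2)) = Pow(Add(Mul(Add(Pow(-57, 2), Mul(Mul(20, 17), 12)), Add(1889, -13842)), Mul(Add(-20, 64), Pow(Add(95, -2), -1))), Rational(1, 2)) = Pow(Add(Mul(Add(3249, Mul(340, 12)), -11953), Mul(44, Pow(93, -1))), Rational(1, 2)) = Pow(Add(Mul(Add(3249, 4080), -11953), Mul(44, Rational(1, 93))), Rational(1, 2)) = Pow(Add(Mul(7329, -11953), Rational(44, 93)), Rational(1, 2)) = Pow(Add(-87603537, Rational(44, 93)), Rational(1, 2)) = Pow(Rational(-8147128897, 93), Rational(1, 2)) = Mul(Rational(1, 93), I, Pow(757682987421, Rational(1, 2)))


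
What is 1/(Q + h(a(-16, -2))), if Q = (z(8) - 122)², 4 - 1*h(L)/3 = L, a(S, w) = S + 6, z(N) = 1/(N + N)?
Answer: 256/3817153 ≈ 6.7066e-5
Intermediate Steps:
z(N) = 1/(2*N)
a(S, w) = 6 + S
h(L) = 12 - 3*L
Q = 3806401/256 (Q = ((½)/8 - 122)² = ((½)*(⅛) - 122)² = (1/16 - 122)² = (-1951/16)² = 3806401/256 ≈ 14869.)
1/(Q + h(a(-16, -2))) = 1/(3806401/256 + (12 - 3*(6 - 16))) = 1/(3806401/256 + (12 - 3*(-10))) = 1/(3806401/256 + (12 + 30)) = 1/(3806401/256 + 42) = 1/(3817153/256) = 256/3817153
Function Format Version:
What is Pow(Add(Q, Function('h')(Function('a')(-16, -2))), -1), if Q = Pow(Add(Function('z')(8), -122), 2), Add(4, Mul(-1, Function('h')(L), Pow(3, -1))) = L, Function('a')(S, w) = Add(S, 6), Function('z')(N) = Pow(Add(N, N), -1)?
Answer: Rational(256, 3817153) ≈ 6.7066e-5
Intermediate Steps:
Function('z')(N) = Mul(Rational(1, 2), Pow(N, -1)) (Function('z')(N) = Pow(Mul(2, N), -1) = Mul(Rational(1, 2), Pow(N, -1)))
Function('a')(S, w) = Add(6, S)
Function('h')(L) = Add(12, Mul(-3, L))
Q = Rational(3806401, 256) (Q = Pow(Add(Mul(Rational(1, 2), Pow(8, -1)), -122), 2) = Pow(Add(Mul(Rational(1, 2), Rational(1, 8)), -122), 2) = Pow(Add(Rational(1, 16), -122), 2) = Pow(Rational(-1951, 16), 2) = Rational(3806401, 256) ≈ 14869.)
Pow(Add(Q, Function('h')(Function('a')(-16, -2))), -1) = Pow(Add(Rational(3806401, 256), Add(12, Mul(-3, Add(6, -16)))), -1) = Pow(Add(Rational(3806401, 256), Add(12, Mul(-3, -10))), -1) = Pow(Add(Rational(3806401, 256), Add(12, 30)), -1) = Pow(Add(Rational(3806401, 256), 42), -1) = Pow(Rational(3817153, 256), -1) = Rational(256, 3817153)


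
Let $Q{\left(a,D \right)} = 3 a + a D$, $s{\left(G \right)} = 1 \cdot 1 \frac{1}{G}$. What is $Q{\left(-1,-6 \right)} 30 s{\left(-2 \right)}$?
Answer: $-45$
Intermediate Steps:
$s{\left(G \right)} = \frac{1}{G}$ ($s{\left(G \right)} = 1 \frac{1}{G} = \frac{1}{G}$)
$Q{\left(a,D \right)} = 3 a + D a$
$Q{\left(-1,-6 \right)} 30 s{\left(-2 \right)} = \frac{- (3 - 6) 30}{-2} = \left(-1\right) \left(-3\right) 30 \left(- \frac{1}{2}\right) = 3 \cdot 30 \left(- \frac{1}{2}\right) = 90 \left(- \frac{1}{2}\right) = -45$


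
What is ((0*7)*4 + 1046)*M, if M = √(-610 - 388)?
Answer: 1046*I*√998 ≈ 33044.0*I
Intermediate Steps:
M = I*√998 (M = √(-998) = I*√998 ≈ 31.591*I)
((0*7)*4 + 1046)*M = ((0*7)*4 + 1046)*(I*√998) = (0*4 + 1046)*(I*√998) = (0 + 1046)*(I*√998) = 1046*(I*√998) = 1046*I*√998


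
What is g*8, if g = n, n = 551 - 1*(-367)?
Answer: 7344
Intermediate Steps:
n = 918 (n = 551 + 367 = 918)
g = 918
g*8 = 918*8 = 7344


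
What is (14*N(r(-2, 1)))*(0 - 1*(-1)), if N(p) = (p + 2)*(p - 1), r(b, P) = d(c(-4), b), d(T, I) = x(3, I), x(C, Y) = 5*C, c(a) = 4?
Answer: 3332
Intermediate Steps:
d(T, I) = 15 (d(T, I) = 5*3 = 15)
r(b, P) = 15
N(p) = (-1 + p)*(2 + p) (N(p) = (2 + p)*(-1 + p) = (-1 + p)*(2 + p))
(14*N(r(-2, 1)))*(0 - 1*(-1)) = (14*(-2 + 15 + 15**2))*(0 - 1*(-1)) = (14*(-2 + 15 + 225))*(0 + 1) = (14*238)*1 = 3332*1 = 3332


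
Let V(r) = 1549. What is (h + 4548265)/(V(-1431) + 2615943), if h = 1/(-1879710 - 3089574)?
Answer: 22601620492259/13007061115728 ≈ 1.7376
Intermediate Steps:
h = -1/4969284 (h = 1/(-4969284) = -1/4969284 ≈ -2.0124e-7)
(h + 4548265)/(V(-1431) + 2615943) = (-1/4969284 + 4548265)/(1549 + 2615943) = (22601620492259/4969284)/2617492 = (22601620492259/4969284)*(1/2617492) = 22601620492259/13007061115728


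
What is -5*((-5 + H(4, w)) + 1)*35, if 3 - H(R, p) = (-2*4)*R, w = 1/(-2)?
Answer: -5425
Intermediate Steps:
w = -1/2 ≈ -0.50000
H(R, p) = 3 + 8*R (H(R, p) = 3 - (-2*4)*R = 3 - (-8)*R = 3 + 8*R)
-5*((-5 + H(4, w)) + 1)*35 = -5*((-5 + (3 + 8*4)) + 1)*35 = -5*((-5 + (3 + 32)) + 1)*35 = -5*((-5 + 35) + 1)*35 = -5*(30 + 1)*35 = -5*31*35 = -155*35 = -5425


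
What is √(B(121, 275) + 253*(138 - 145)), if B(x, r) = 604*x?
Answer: √71313 ≈ 267.04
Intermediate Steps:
√(B(121, 275) + 253*(138 - 145)) = √(604*121 + 253*(138 - 145)) = √(73084 + 253*(-7)) = √(73084 - 1771) = √71313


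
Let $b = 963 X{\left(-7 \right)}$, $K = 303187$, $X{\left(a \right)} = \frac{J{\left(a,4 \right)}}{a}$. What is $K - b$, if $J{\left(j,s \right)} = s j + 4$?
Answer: $\frac{2099197}{7} \approx 2.9989 \cdot 10^{5}$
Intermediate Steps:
$J{\left(j,s \right)} = 4 + j s$ ($J{\left(j,s \right)} = j s + 4 = 4 + j s$)
$X{\left(a \right)} = \frac{4 + 4 a}{a}$ ($X{\left(a \right)} = \frac{4 + a 4}{a} = \frac{4 + 4 a}{a}$)
$b = \frac{23112}{7}$ ($b = 963 \left(4 + \frac{4}{-7}\right) = 963 \left(4 + 4 \left(- \frac{1}{7}\right)\right) = 963 \left(4 - \frac{4}{7}\right) = 963 \cdot \frac{24}{7} = \frac{23112}{7} \approx 3301.7$)
$K - b = 303187 - \frac{23112}{7} = \frac{2099197}{7}$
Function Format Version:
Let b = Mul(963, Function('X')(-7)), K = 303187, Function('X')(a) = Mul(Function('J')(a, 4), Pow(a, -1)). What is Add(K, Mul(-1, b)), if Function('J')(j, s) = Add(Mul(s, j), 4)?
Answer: Rational(2099197, 7) ≈ 2.9989e+5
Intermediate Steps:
Function('J')(j, s) = Add(4, Mul(j, s)) (Function('J')(j, s) = Add(Mul(j, s), 4) = Add(4, Mul(j, s)))
Function('X')(a) = Mul(Pow(a, -1), Add(4, Mul(4, a))) (Function('X')(a) = Mul(Add(4, Mul(a, 4)), Pow(a, -1)) = Mul(Add(4, Mul(4, a)), Pow(a, -1)) = Mul(Pow(a, -1), Add(4, Mul(4, a))))
b = Rational(23112, 7) (b = Mul(963, Add(4, Mul(4, Pow(-7, -1)))) = Mul(963, Add(4, Mul(4, Rational(-1, 7)))) = Mul(963, Add(4, Rational(-4, 7))) = Mul(963, Rational(24, 7)) = Rational(23112, 7) ≈ 3301.7)
Add(K, Mul(-1, b)) = Add(303187, Mul(-1, Rational(23112, 7))) = Add(303187, Rational(-23112, 7)) = Rational(2099197, 7)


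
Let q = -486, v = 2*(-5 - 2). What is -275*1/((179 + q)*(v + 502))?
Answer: 275/149816 ≈ 0.0018356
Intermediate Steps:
v = -14 (v = 2*(-7) = -14)
-275*1/((179 + q)*(v + 502)) = -275*1/((-14 + 502)*(179 - 486)) = -275/(488*(-307)) = -275/(-149816) = -275*(-1/149816) = 275/149816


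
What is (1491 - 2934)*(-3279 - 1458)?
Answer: 6835491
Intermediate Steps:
(1491 - 2934)*(-3279 - 1458) = -1443*(-4737) = 6835491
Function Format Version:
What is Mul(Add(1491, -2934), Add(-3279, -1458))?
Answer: 6835491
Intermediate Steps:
Mul(Add(1491, -2934), Add(-3279, -1458)) = Mul(-1443, -4737) = 6835491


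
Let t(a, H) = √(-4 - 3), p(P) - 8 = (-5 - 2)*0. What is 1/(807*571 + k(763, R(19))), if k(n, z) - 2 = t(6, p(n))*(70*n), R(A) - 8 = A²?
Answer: 460799/232304115101 - 53410*I*√7/232304115101 ≈ 1.9836e-6 - 6.083e-7*I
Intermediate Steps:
p(P) = 8 (p(P) = 8 + (-5 - 2)*0 = 8 - 7*0 = 8 + 0 = 8)
t(a, H) = I*√7 (t(a, H) = √(-7) = I*√7)
R(A) = 8 + A²
k(n, z) = 2 + 70*I*n*√7 (k(n, z) = 2 + (I*√7)*(70*n) = 2 + 70*I*n*√7)
1/(807*571 + k(763, R(19))) = 1/(807*571 + (2 + 70*I*763*√7)) = 1/(460797 + (2 + 53410*I*√7)) = 1/(460799 + 53410*I*√7)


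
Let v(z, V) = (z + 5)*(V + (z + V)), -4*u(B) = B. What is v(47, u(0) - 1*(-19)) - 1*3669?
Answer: 751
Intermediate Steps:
u(B) = -B/4
v(z, V) = (5 + z)*(z + 2*V) (v(z, V) = (5 + z)*(V + (V + z)) = (5 + z)*(z + 2*V))
v(47, u(0) - 1*(-19)) - 1*3669 = (47² + 5*47 + 10*(-¼*0 - 1*(-19)) + 2*(-¼*0 - 1*(-19))*47) - 1*3669 = (2209 + 235 + 10*(0 + 19) + 2*(0 + 19)*47) - 3669 = (2209 + 235 + 10*19 + 2*19*47) - 3669 = (2209 + 235 + 190 + 1786) - 3669 = 4420 - 3669 = 751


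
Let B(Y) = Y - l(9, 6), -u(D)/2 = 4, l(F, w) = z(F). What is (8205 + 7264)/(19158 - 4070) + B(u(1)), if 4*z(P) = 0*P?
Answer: -105235/15088 ≈ -6.9747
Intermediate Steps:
z(P) = 0 (z(P) = (0*P)/4 = (¼)*0 = 0)
l(F, w) = 0
u(D) = -8 (u(D) = -2*4 = -8)
B(Y) = Y (B(Y) = Y - 1*0 = Y + 0 = Y)
(8205 + 7264)/(19158 - 4070) + B(u(1)) = (8205 + 7264)/(19158 - 4070) - 8 = 15469/15088 - 8 = -105235/15088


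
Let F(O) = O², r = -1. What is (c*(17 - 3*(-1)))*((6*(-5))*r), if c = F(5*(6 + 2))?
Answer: 960000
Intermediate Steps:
c = 1600 (c = (5*(6 + 2))² = (5*8)² = 40² = 1600)
(c*(17 - 3*(-1)))*((6*(-5))*r) = (1600*(17 - 3*(-1)))*((6*(-5))*(-1)) = (1600*(17 - 1*(-3)))*(-30*(-1)) = (1600*(17 + 3))*30 = (1600*20)*30 = 32000*30 = 960000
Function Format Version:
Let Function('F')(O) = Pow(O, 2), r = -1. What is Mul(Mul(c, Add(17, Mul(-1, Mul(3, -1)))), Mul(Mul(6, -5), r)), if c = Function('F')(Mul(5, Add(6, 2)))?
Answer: 960000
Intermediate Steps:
c = 1600 (c = Pow(Mul(5, Add(6, 2)), 2) = Pow(Mul(5, 8), 2) = Pow(40, 2) = 1600)
Mul(Mul(c, Add(17, Mul(-1, Mul(3, -1)))), Mul(Mul(6, -5), r)) = Mul(Mul(1600, Add(17, Mul(-1, Mul(3, -1)))), Mul(Mul(6, -5), -1)) = Mul(Mul(1600, Add(17, Mul(-1, -3))), Mul(-30, -1)) = Mul(Mul(1600, Add(17, 3)), 30) = Mul(Mul(1600, 20), 30) = Mul(32000, 30) = 960000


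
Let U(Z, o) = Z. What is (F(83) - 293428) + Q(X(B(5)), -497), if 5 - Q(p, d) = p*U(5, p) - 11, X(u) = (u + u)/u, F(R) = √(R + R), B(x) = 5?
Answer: -293422 + √166 ≈ -2.9341e+5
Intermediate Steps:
F(R) = √2*√R (F(R) = √(2*R) = √2*√R)
X(u) = 2 (X(u) = (2*u)/u = 2)
Q(p, d) = 16 - 5*p (Q(p, d) = 5 - (p*5 - 11) = 5 - (5*p - 11) = 5 - (-11 + 5*p) = 5 + (11 - 5*p) = 16 - 5*p)
(F(83) - 293428) + Q(X(B(5)), -497) = (√2*√83 - 293428) + (16 - 5*2) = (√166 - 293428) + (16 - 10) = (-293428 + √166) + 6 = -293422 + √166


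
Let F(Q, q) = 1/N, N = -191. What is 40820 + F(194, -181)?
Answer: 7796619/191 ≈ 40820.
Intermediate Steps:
F(Q, q) = -1/191 (F(Q, q) = 1/(-191) = -1/191)
40820 + F(194, -181) = 40820 - 1/191 = 7796619/191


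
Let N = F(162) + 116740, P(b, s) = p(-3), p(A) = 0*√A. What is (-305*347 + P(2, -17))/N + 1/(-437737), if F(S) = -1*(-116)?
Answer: -46328012251/51152194872 ≈ -0.90569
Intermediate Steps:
p(A) = 0
P(b, s) = 0
F(S) = 116
N = 116856 (N = 116 + 116740 = 116856)
(-305*347 + P(2, -17))/N + 1/(-437737) = (-305*347 + 0)/116856 + 1/(-437737) = (-105835 + 0)*(1/116856) - 1/437737 = -105835*1/116856 - 1/437737 = -105835/116856 - 1/437737 = -46328012251/51152194872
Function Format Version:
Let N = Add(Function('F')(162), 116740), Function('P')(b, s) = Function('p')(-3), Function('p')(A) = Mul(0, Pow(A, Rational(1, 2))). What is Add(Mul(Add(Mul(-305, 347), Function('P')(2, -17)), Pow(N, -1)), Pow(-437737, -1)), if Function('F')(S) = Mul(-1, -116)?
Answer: Rational(-46328012251, 51152194872) ≈ -0.90569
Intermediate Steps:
Function('p')(A) = 0
Function('P')(b, s) = 0
Function('F')(S) = 116
N = 116856 (N = Add(116, 116740) = 116856)
Add(Mul(Add(Mul(-305, 347), Function('P')(2, -17)), Pow(N, -1)), Pow(-437737, -1)) = Add(Mul(Add(Mul(-305, 347), 0), Pow(116856, -1)), Pow(-437737, -1)) = Add(Mul(Add(-105835, 0), Rational(1, 116856)), Rational(-1, 437737)) = Add(Mul(-105835, Rational(1, 116856)), Rational(-1, 437737)) = Add(Rational(-105835, 116856), Rational(-1, 437737)) = Rational(-46328012251, 51152194872)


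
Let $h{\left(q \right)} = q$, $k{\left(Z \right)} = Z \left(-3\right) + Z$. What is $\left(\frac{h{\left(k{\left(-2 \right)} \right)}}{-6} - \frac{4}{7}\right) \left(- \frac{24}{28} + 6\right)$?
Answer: $- \frac{312}{49} \approx -6.3673$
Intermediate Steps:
$k{\left(Z \right)} = - 2 Z$ ($k{\left(Z \right)} = - 3 Z + Z = - 2 Z$)
$\left(\frac{h{\left(k{\left(-2 \right)} \right)}}{-6} - \frac{4}{7}\right) \left(- \frac{24}{28} + 6\right) = \left(\frac{\left(-2\right) \left(-2\right)}{-6} - \frac{4}{7}\right) \left(- \frac{24}{28} + 6\right) = \left(4 \left(- \frac{1}{6}\right) - \frac{4}{7}\right) \left(\left(-24\right) \frac{1}{28} + 6\right) = \left(- \frac{2}{3} - \frac{4}{7}\right) \left(- \frac{6}{7} + 6\right) = \left(- \frac{26}{21}\right) \frac{36}{7} = - \frac{312}{49}$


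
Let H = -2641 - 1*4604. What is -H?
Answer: 7245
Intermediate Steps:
H = -7245 (H = -2641 - 4604 = -7245)
-H = -1*(-7245) = 7245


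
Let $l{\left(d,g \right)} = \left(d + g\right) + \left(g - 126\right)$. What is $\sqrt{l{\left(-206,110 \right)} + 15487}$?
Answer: $5 \sqrt{615} \approx 124.0$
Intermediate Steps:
$l{\left(d,g \right)} = -126 + d + 2 g$ ($l{\left(d,g \right)} = \left(d + g\right) + \left(-126 + g\right) = -126 + d + 2 g$)
$\sqrt{l{\left(-206,110 \right)} + 15487} = \sqrt{\left(-126 - 206 + 2 \cdot 110\right) + 15487} = \sqrt{\left(-126 - 206 + 220\right) + 15487} = \sqrt{-112 + 15487} = \sqrt{15375} = 5 \sqrt{615}$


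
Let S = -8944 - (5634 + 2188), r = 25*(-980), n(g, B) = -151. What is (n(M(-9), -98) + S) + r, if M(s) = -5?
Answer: -41417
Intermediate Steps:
r = -24500
S = -16766 (S = -8944 - 1*7822 = -8944 - 7822 = -16766)
(n(M(-9), -98) + S) + r = (-151 - 16766) - 24500 = -16917 - 24500 = -41417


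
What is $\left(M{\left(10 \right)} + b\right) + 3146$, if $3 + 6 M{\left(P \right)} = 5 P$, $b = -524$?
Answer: $\frac{15779}{6} \approx 2629.8$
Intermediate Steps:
$M{\left(P \right)} = - \frac{1}{2} + \frac{5 P}{6}$
$\left(M{\left(10 \right)} + b\right) + 3146 = \left(\left(- \frac{1}{2} + \frac{5}{6} \cdot 10\right) - 524\right) + 3146 = \left(\left(- \frac{1}{2} + \frac{25}{3}\right) - 524\right) + 3146 = \left(\frac{47}{6} - 524\right) + 3146 = - \frac{3097}{6} + 3146 = \frac{15779}{6}$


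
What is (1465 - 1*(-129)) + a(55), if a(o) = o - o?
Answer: 1594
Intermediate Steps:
a(o) = 0
(1465 - 1*(-129)) + a(55) = (1465 - 1*(-129)) + 0 = (1465 + 129) + 0 = 1594 + 0 = 1594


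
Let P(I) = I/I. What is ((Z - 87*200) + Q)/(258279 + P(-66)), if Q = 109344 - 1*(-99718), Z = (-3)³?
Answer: 38327/51656 ≈ 0.74197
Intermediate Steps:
Z = -27
Q = 209062 (Q = 109344 + 99718 = 209062)
P(I) = 1
((Z - 87*200) + Q)/(258279 + P(-66)) = ((-27 - 87*200) + 209062)/(258279 + 1) = ((-27 - 17400) + 209062)/258280 = (-17427 + 209062)*(1/258280) = 191635*(1/258280) = 38327/51656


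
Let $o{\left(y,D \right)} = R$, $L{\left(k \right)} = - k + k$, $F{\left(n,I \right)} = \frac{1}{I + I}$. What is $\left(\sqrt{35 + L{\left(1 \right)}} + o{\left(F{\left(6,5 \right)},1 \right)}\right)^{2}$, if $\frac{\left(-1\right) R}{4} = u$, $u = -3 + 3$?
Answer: $35$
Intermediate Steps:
$F{\left(n,I \right)} = \frac{1}{2 I}$
$L{\left(k \right)} = 0$
$u = 0$
$R = 0$ ($R = \left(-4\right) 0 = 0$)
$o{\left(y,D \right)} = 0$
$\left(\sqrt{35 + L{\left(1 \right)}} + o{\left(F{\left(6,5 \right)},1 \right)}\right)^{2} = \left(\sqrt{35 + 0} + 0\right)^{2} = \left(\sqrt{35} + 0\right)^{2} = \left(\sqrt{35}\right)^{2} = 35$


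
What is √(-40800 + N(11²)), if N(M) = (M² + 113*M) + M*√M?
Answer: I*√11155 ≈ 105.62*I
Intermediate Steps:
N(M) = M² + M^(3/2) + 113*M (N(M) = (M² + 113*M) + M^(3/2) = M² + M^(3/2) + 113*M)
√(-40800 + N(11²)) = √(-40800 + ((11²)² + (11²)^(3/2) + 113*11²)) = √(-40800 + (121² + 121^(3/2) + 113*121)) = √(-40800 + (14641 + 1331 + 13673)) = √(-40800 + 29645) = √(-11155) = I*√11155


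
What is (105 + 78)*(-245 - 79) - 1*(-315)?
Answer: -58977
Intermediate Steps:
(105 + 78)*(-245 - 79) - 1*(-315) = 183*(-324) + 315 = -59292 + 315 = -58977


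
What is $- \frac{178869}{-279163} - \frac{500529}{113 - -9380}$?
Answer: $- \frac{138031173810}{2650094359} \approx -52.085$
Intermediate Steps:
$- \frac{178869}{-279163} - \frac{500529}{113 - -9380} = \left(-178869\right) \left(- \frac{1}{279163}\right) - \frac{500529}{113 + 9380} = \frac{178869}{279163} - \frac{500529}{9493} = - \frac{138031173810}{2650094359}$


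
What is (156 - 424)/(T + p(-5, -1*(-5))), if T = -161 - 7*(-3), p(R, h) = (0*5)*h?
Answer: 67/35 ≈ 1.9143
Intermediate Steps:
p(R, h) = 0 (p(R, h) = 0*h = 0)
T = -140 (T = -161 - 1*(-21) = -161 + 21 = -140)
(156 - 424)/(T + p(-5, -1*(-5))) = (156 - 424)/(-140 + 0) = -268/(-140) = -268*(-1/140) = 67/35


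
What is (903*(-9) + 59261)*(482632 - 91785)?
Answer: 19985570498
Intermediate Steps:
(903*(-9) + 59261)*(482632 - 91785) = (-8127 + 59261)*390847 = 51134*390847 = 19985570498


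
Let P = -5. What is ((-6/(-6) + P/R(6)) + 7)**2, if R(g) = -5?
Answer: 81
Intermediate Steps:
((-6/(-6) + P/R(6)) + 7)**2 = ((-6/(-6) - 5/(-5)) + 7)**2 = ((-6*(-1/6) - 5*(-1/5)) + 7)**2 = ((1 + 1) + 7)**2 = (2 + 7)**2 = 9**2 = 81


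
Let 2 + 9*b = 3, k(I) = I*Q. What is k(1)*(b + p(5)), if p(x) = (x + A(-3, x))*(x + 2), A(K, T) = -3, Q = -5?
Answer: -635/9 ≈ -70.556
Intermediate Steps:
p(x) = (-3 + x)*(2 + x) (p(x) = (x - 3)*(x + 2) = (-3 + x)*(2 + x))
k(I) = -5*I (k(I) = I*(-5) = -5*I)
b = ⅑ (b = -2/9 + (⅑)*3 = -2/9 + ⅓ = ⅑ ≈ 0.11111)
k(1)*(b + p(5)) = (-5*1)*(⅑ + (-6 + 5² - 1*5)) = -5*(⅑ + (-6 + 25 - 5)) = -5*(⅑ + 14) = -5*127/9 = -635/9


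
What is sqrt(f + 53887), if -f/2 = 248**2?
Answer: 13*I*sqrt(409) ≈ 262.91*I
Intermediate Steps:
f = -123008 (f = -2*248**2 = -2*61504 = -123008)
sqrt(f + 53887) = sqrt(-123008 + 53887) = sqrt(-69121) = 13*I*sqrt(409)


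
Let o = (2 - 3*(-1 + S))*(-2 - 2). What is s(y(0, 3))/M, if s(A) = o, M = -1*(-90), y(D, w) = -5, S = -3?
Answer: -28/45 ≈ -0.62222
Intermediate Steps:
M = 90
o = -56 (o = (2 - 3*(-1 - 3))*(-2 - 2) = (2 - 3*(-4))*(-4) = (2 - 1*(-12))*(-4) = (2 + 12)*(-4) = 14*(-4) = -56)
s(A) = -56
s(y(0, 3))/M = -56/90 = -56*1/90 = -28/45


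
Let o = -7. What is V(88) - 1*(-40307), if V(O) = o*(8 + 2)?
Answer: 40237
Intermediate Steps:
V(O) = -70 (V(O) = -7*(8 + 2) = -7*10 = -70)
V(88) - 1*(-40307) = -70 - 1*(-40307) = -70 + 40307 = 40237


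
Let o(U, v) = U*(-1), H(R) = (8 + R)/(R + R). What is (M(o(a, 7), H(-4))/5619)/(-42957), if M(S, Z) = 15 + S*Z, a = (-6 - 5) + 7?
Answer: -13/241375383 ≈ -5.3858e-8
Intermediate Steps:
a = -4 (a = -11 + 7 = -4)
H(R) = (8 + R)/(2*R) (H(R) = (8 + R)/((2*R)) = (8 + R)*(1/(2*R)) = (8 + R)/(2*R))
o(U, v) = -U
(M(o(a, 7), H(-4))/5619)/(-42957) = ((15 + (-1*(-4))*((1/2)*(8 - 4)/(-4)))/5619)/(-42957) = ((15 + 4*((1/2)*(-1/4)*4))*(1/5619))*(-1/42957) = ((15 + 4*(-1/2))*(1/5619))*(-1/42957) = ((15 - 2)*(1/5619))*(-1/42957) = (13*(1/5619))*(-1/42957) = (13/5619)*(-1/42957) = -13/241375383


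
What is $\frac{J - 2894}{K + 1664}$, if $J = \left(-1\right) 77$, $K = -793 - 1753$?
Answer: $\frac{2971}{882} \approx 3.3685$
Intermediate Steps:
$K = -2546$
$J = -77$
$\frac{J - 2894}{K + 1664} = \frac{-77 - 2894}{-2546 + 1664} = - \frac{2971}{-882} = \left(-2971\right) \left(- \frac{1}{882}\right) = \frac{2971}{882}$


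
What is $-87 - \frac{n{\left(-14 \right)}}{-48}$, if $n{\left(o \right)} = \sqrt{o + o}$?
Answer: $-87 + \frac{i \sqrt{7}}{24} \approx -87.0 + 0.11024 i$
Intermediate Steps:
$n{\left(o \right)} = \sqrt{2} \sqrt{o}$ ($n{\left(o \right)} = \sqrt{2 o} = \sqrt{2} \sqrt{o}$)
$-87 - \frac{n{\left(-14 \right)}}{-48} = -87 - \frac{\sqrt{2} \sqrt{-14}}{-48} = -87 - \sqrt{2} i \sqrt{14} \left(- \frac{1}{48}\right) = -87 - 2 i \sqrt{7} \left(- \frac{1}{48}\right) = -87 - - \frac{i \sqrt{7}}{24} = -87 + \frac{i \sqrt{7}}{24}$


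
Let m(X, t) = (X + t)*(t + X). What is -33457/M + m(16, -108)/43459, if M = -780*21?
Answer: 122511391/54758340 ≈ 2.2373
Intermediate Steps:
m(X, t) = (X + t)² (m(X, t) = (X + t)*(X + t) = (X + t)²)
M = -16380
-33457/M + m(16, -108)/43459 = -33457/(-16380) + (16 - 108)²/43459 = -33457*(-1/16380) + (-92)²*(1/43459) = 33457/16380 + 8464*(1/43459) = 33457/16380 + 8464/43459 = 122511391/54758340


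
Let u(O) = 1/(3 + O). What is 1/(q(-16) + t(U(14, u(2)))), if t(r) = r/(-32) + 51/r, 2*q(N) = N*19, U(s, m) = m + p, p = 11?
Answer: -280/41383 ≈ -0.0067661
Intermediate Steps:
U(s, m) = 11 + m (U(s, m) = m + 11 = 11 + m)
q(N) = 19*N/2 (q(N) = (N*19)/2 = (19*N)/2 = 19*N/2)
t(r) = 51/r - r/32 (t(r) = r*(-1/32) + 51/r = -r/32 + 51/r = 51/r - r/32)
1/(q(-16) + t(U(14, u(2)))) = 1/((19/2)*(-16) + (51/(11 + 1/(3 + 2)) - (11 + 1/(3 + 2))/32)) = 1/(-152 + (51/(11 + 1/5) - (11 + 1/5)/32)) = 1/(-152 + (51/(56/5) - 1/32*56/5)) = 1/(-152 + (51*(5/56) - 7/20)) = 1/(-152 + (255/56 - 7/20)) = 1/(-152 + 1177/280) = 1/(-41383/280) = -280/41383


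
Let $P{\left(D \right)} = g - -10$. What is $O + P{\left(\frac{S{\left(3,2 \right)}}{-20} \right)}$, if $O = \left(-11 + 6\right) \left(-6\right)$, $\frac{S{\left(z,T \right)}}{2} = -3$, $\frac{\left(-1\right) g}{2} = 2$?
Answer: $36$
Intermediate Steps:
$g = -4$ ($g = \left(-2\right) 2 = -4$)
$S{\left(z,T \right)} = -6$ ($S{\left(z,T \right)} = 2 \left(-3\right) = -6$)
$P{\left(D \right)} = 6$ ($P{\left(D \right)} = -4 - -10 = -4 + 10 = 6$)
$O = 30$ ($O = \left(-5\right) \left(-6\right) = 30$)
$O + P{\left(\frac{S{\left(3,2 \right)}}{-20} \right)} = 30 + 6 = 36$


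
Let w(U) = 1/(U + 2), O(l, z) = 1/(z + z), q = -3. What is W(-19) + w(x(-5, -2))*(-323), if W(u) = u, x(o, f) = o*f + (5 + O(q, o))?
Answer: -6441/169 ≈ -38.112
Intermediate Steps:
O(l, z) = 1/(2*z)
x(o, f) = 5 + 1/(2*o) + f*o (x(o, f) = o*f + (5 + 1/(2*o)) = f*o + (5 + 1/(2*o)) = 5 + 1/(2*o) + f*o)
w(U) = 1/(2 + U)
W(-19) + w(x(-5, -2))*(-323) = -19 - 323/(2 + (5 + (½)/(-5) - 2*(-5))) = -19 - 323/(2 + (5 + (½)*(-⅕) + 10)) = -19 - 323/(2 + (5 - ⅒ + 10)) = -19 - 323/(2 + 149/10) = -19 - 323/(169/10) = -19 + (10/169)*(-323) = -19 - 3230/169 = -6441/169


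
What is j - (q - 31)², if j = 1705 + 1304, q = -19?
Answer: 509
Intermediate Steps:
j = 3009
j - (q - 31)² = 3009 - (-19 - 31)² = 3009 - 1*(-50)² = 3009 - 1*2500 = 3009 - 2500 = 509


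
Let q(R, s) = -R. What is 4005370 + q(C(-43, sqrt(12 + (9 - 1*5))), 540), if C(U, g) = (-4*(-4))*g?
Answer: 4005306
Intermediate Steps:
C(U, g) = 16*g
4005370 + q(C(-43, sqrt(12 + (9 - 1*5))), 540) = 4005370 - 16*sqrt(12 + (9 - 1*5)) = 4005370 - 16*sqrt(12 + (9 - 5)) = 4005370 - 16*sqrt(12 + 4) = 4005370 - 16*sqrt(16) = 4005370 - 16*4 = 4005370 - 1*64 = 4005370 - 64 = 4005306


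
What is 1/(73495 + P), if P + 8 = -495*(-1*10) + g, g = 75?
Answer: 1/78512 ≈ 1.2737e-5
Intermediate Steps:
P = 5017 (P = -8 + (-495*(-1*10) + 75) = -8 + (-495*(-10) + 75) = -8 + (-99*(-50) + 75) = -8 + (4950 + 75) = -8 + 5025 = 5017)
1/(73495 + P) = 1/(73495 + 5017) = 1/78512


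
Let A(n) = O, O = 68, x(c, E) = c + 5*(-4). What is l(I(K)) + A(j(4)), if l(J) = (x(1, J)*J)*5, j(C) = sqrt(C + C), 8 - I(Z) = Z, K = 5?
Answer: -217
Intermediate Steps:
I(Z) = 8 - Z
x(c, E) = -20 + c (x(c, E) = c - 20 = -20 + c)
j(C) = sqrt(2)*sqrt(C) (j(C) = sqrt(2*C) = sqrt(2)*sqrt(C))
A(n) = 68
l(J) = -95*J (l(J) = ((-20 + 1)*J)*5 = -19*J*5 = -95*J)
l(I(K)) + A(j(4)) = -95*(8 - 1*5) + 68 = -95*(8 - 5) + 68 = -95*3 + 68 = -285 + 68 = -217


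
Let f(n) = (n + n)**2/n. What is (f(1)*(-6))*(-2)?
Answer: 48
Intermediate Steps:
f(n) = 4*n (f(n) = (2*n)**2/n = (4*n**2)/n = 4*n)
(f(1)*(-6))*(-2) = ((4*1)*(-6))*(-2) = (4*(-6))*(-2) = -24*(-2) = 48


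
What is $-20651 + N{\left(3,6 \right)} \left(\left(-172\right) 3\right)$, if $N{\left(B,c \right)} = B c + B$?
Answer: $-31487$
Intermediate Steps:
$N{\left(B,c \right)} = B + B c$
$-20651 + N{\left(3,6 \right)} \left(\left(-172\right) 3\right) = -20651 + 3 \left(1 + 6\right) \left(\left(-172\right) 3\right) = -20651 + 3 \cdot 7 \left(-516\right) = -20651 + 21 \left(-516\right) = -20651 - 10836 = -31487$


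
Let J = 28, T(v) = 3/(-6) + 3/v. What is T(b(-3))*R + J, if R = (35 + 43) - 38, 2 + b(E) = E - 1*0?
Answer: -16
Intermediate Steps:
b(E) = -2 + E (b(E) = -2 + (E - 1*0) = -2 + (E + 0) = -2 + E)
T(v) = -1/2 + 3/v (T(v) = 3*(-1/6) + 3/v = -1/2 + 3/v)
R = 40 (R = 78 - 38 = 40)
T(b(-3))*R + J = ((6 - (-2 - 3))/(2*(-2 - 3)))*40 + 28 = ((1/2)*(6 - 1*(-5))/(-5))*40 + 28 = ((1/2)*(-1/5)*(6 + 5))*40 + 28 = ((1/2)*(-1/5)*11)*40 + 28 = -11/10*40 + 28 = -44 + 28 = -16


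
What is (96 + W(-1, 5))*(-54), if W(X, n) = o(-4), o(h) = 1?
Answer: -5238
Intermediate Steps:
W(X, n) = 1
(96 + W(-1, 5))*(-54) = (96 + 1)*(-54) = 97*(-54) = -5238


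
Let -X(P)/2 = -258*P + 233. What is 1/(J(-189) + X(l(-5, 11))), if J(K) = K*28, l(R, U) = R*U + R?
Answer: -1/36718 ≈ -2.7235e-5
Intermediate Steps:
l(R, U) = R + R*U
J(K) = 28*K
X(P) = -466 + 516*P (X(P) = -2*(-258*P + 233) = -2*(233 - 258*P) = -466 + 516*P)
1/(J(-189) + X(l(-5, 11))) = 1/(28*(-189) + (-466 + 516*(-5*(1 + 11)))) = 1/(-5292 + (-466 + 516*(-5*12))) = 1/(-5292 + (-466 + 516*(-60))) = 1/(-5292 + (-466 - 30960)) = 1/(-5292 - 31426) = 1/(-36718) = -1/36718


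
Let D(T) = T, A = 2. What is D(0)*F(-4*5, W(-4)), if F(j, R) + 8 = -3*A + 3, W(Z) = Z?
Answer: 0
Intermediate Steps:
F(j, R) = -11 (F(j, R) = -8 + (-3*2 + 3) = -8 + (-6 + 3) = -8 - 3 = -11)
D(0)*F(-4*5, W(-4)) = 0*(-11) = 0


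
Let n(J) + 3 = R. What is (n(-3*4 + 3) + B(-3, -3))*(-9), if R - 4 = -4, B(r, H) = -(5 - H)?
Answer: 99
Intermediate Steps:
B(r, H) = -5 + H
R = 0 (R = 4 - 4 = 0)
n(J) = -3 (n(J) = -3 + 0 = -3)
(n(-3*4 + 3) + B(-3, -3))*(-9) = (-3 + (-5 - 3))*(-9) = (-3 - 8)*(-9) = -11*(-9) = 99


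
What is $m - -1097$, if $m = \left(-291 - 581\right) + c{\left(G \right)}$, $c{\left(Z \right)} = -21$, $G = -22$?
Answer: $204$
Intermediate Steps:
$m = -893$ ($m = \left(-291 - 581\right) - 21 = -872 - 21 = -893$)
$m - -1097 = -893 - -1097 = -893 + 1097 = 204$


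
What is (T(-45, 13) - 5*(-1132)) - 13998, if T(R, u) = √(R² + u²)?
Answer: -8338 + √2194 ≈ -8291.2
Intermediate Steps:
(T(-45, 13) - 5*(-1132)) - 13998 = (√((-45)² + 13²) - 5*(-1132)) - 13998 = (√(2025 + 169) + 5660) - 13998 = (√2194 + 5660) - 13998 = (5660 + √2194) - 13998 = -8338 + √2194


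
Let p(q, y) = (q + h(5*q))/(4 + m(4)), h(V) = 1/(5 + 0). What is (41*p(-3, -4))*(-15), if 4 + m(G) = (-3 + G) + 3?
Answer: 861/2 ≈ 430.50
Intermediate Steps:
m(G) = -4 + G (m(G) = -4 + ((-3 + G) + 3) = -4 + G)
h(V) = 1/5
p(q, y) = 1/20 + q/4 (p(q, y) = (q + 1/5)/(4 + (-4 + 4)) = (1/5 + q)/(4 + 0) = (1/5 + q)/4 = (1/5 + q)*(1/4) = 1/20 + q/4)
(41*p(-3, -4))*(-15) = (41*(1/20 + (1/4)*(-3)))*(-15) = (41*(1/20 - 3/4))*(-15) = (41*(-7/10))*(-15) = -287/10*(-15) = 861/2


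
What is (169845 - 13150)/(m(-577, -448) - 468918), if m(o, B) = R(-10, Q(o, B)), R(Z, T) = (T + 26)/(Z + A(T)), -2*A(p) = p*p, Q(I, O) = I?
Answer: -359803059/1076729504 ≈ -0.33416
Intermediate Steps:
A(p) = -p²/2 (A(p) = -p*p/2 = -p²/2)
R(Z, T) = (26 + T)/(Z - T²/2) (R(Z, T) = (T + 26)/(Z - T²/2) = (26 + T)/(Z - T²/2))
m(o, B) = 2*(-26 - o)/(20 + o²) (m(o, B) = 2*(-26 - o)/(o² - 2*(-10)) = 2*(-26 - o)/(o² + 20) = 2*(-26 - o)/(20 + o²))
(169845 - 13150)/(m(-577, -448) - 468918) = (169845 - 13150)/(2*(-26 - 1*(-577))/(20 + (-577)²) - 468918) = 156695/(2*(-26 + 577)/(20 + 332929) - 468918) = 156695/(2*551/332949 - 468918) = 156695/(2*(1/332949)*551 - 468918) = 156695/(38/11481 - 468918) = 156695/(-5383647520/11481) = 156695*(-11481/5383647520) = -359803059/1076729504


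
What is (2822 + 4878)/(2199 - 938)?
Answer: 7700/1261 ≈ 6.1063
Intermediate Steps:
(2822 + 4878)/(2199 - 938) = 7700/1261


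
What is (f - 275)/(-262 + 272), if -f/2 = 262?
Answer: -799/10 ≈ -79.900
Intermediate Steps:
f = -524 (f = -2*262 = -524)
(f - 275)/(-262 + 272) = (-524 - 275)/(-262 + 272) = -799/10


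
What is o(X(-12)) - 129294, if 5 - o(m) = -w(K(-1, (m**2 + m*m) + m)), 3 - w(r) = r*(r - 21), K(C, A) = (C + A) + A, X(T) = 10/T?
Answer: -10471978/81 ≈ -1.2928e+5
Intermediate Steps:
K(C, A) = C + 2*A (K(C, A) = (A + C) + A = C + 2*A)
w(r) = 3 - r*(-21 + r) (w(r) = 3 - r*(r - 21) = 3 - r*(-21 + r))
o(m) = -13 - (-1 + 2*m + 4*m**2)**2 + 42*m + 84*m**2 (o(m) = 5 - (-1)*(3 - (-1 + 2*((m**2 + m*m) + m))**2 + 21*(-1 + 2*((m**2 + m*m) + m))) = 5 - (-1)*(3 - (-1 + 2*((m**2 + m**2) + m))**2 + 21*(-1 + 2*((m**2 + m**2) + m))) = 5 - (-1)*(3 - (-1 + 2*(2*m**2 + m))**2 + 21*(-1 + 2*(2*m**2 + m))) = 5 - (-1)*(3 - (-1 + 2*(m + 2*m**2))**2 + 21*(-1 + 2*(m + 2*m**2))) = 5 - (-1)*(3 - (-1 + (2*m + 4*m**2))**2 + 21*(-1 + (2*m + 4*m**2))) = 5 - (-1)*(3 - (-1 + 2*m + 4*m**2)**2 + 21*(-1 + 2*m + 4*m**2)) = 5 - (-1)*(3 - (-1 + 2*m + 4*m**2)**2 + (-21 + 42*m + 84*m**2)) = 5 - (-1)*(-18 - (-1 + 2*m + 4*m**2)**2 + 42*m + 84*m**2) = 5 - (18 + (-1 + 2*m + 4*m**2)**2 - 84*m**2 - 42*m) = 5 + (-18 - (-1 + 2*m + 4*m**2)**2 + 42*m + 84*m**2) = -13 - (-1 + 2*m + 4*m**2)**2 + 42*m + 84*m**2)
o(X(-12)) - 129294 = (-14 - 16*(10/(-12))**3 - 16*(10/(-12))**4 + 46*(10/(-12)) + 88*(10/(-12))**2) - 129294 = (-14 - 16*(10*(-1/12))**3 - 16*(10*(-1/12))**4 + 46*(10*(-1/12)) + 88*(10*(-1/12))**2) - 129294 = (-14 - 16*(-5/6)**3 - 16*(-5/6)**4 + 46*(-5/6) + 88*(-5/6)**2) - 129294 = (-14 - 16*(-125/216) - 16*625/1296 - 115/3 + 88*(25/36)) - 129294 = (-14 + 250/27 - 625/81 - 115/3 + 550/9) - 129294 = 836/81 - 129294 = -10471978/81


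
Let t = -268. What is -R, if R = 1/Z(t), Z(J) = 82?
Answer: -1/82 ≈ -0.012195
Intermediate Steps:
R = 1/82 ≈ 0.012195
-R = -1*1/82 = -1/82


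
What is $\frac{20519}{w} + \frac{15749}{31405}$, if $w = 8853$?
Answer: $\frac{783825092}{278028465} \approx 2.8192$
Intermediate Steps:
$\frac{20519}{w} + \frac{15749}{31405} = \frac{20519}{8853} + \frac{15749}{31405} = \frac{783825092}{278028465}$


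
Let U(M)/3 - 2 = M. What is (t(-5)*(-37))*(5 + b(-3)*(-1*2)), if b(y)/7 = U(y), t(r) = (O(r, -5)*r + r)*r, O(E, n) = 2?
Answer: -130425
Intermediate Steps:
U(M) = 6 + 3*M
t(r) = 3*r**2 (t(r) = (2*r + r)*r = (3*r)*r = 3*r**2)
b(y) = 42 + 21*y (b(y) = 7*(6 + 3*y) = 42 + 21*y)
(t(-5)*(-37))*(5 + b(-3)*(-1*2)) = ((3*(-5)**2)*(-37))*(5 + (42 + 21*(-3))*(-1*2)) = ((3*25)*(-37))*(5 + (42 - 63)*(-2)) = (75*(-37))*(5 - 21*(-2)) = -2775*(5 + 42) = -2775*47 = -130425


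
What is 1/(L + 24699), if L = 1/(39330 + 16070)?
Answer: 55400/1368324601 ≈ 4.0487e-5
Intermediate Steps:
L = 1/55400 ≈ 1.8051e-5
1/(L + 24699) = 1/(1/55400 + 24699) = 1/(1368324601/55400) = 55400/1368324601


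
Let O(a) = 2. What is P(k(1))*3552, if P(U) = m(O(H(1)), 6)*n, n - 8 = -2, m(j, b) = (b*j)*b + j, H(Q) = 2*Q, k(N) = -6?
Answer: 1577088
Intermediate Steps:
m(j, b) = j + j*b² (m(j, b) = j*b² + j = j + j*b²)
n = 6 (n = 8 - 2 = 6)
P(U) = 444 (P(U) = (2*(1 + 6²))*6 = (2*(1 + 36))*6 = (2*37)*6 = 74*6 = 444)
P(k(1))*3552 = 444*3552 = 1577088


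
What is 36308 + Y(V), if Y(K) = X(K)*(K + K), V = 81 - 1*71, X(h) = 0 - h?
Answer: 36108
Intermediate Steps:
X(h) = -h
V = 10 (V = 81 - 71 = 10)
Y(K) = -2*K² (Y(K) = (-K)*(K + K) = (-K)*(2*K) = -2*K²)
36308 + Y(V) = 36308 - 2*10² = 36308 - 2*100 = 36308 - 200 = 36108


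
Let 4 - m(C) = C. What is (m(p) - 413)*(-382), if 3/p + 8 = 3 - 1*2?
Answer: 1092520/7 ≈ 1.5607e+5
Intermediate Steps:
p = -3/7 (p = 3/(-8 + (3 - 1*2)) = 3/(-8 + (3 - 2)) = 3/(-8 + 1) = 3/(-7) = 3*(-⅐) = -3/7 ≈ -0.42857)
m(C) = 4 - C
(m(p) - 413)*(-382) = ((4 - 1*(-3/7)) - 413)*(-382) = ((4 + 3/7) - 413)*(-382) = (31/7 - 413)*(-382) = -2860/7*(-382) = 1092520/7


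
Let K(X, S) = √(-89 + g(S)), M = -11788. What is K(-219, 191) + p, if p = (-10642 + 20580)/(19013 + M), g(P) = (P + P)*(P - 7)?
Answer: 9938/7225 + √70199 ≈ 266.33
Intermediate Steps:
g(P) = 2*P*(-7 + P) (g(P) = (2*P)*(-7 + P) = 2*P*(-7 + P))
K(X, S) = √(-89 + 2*S*(-7 + S))
p = 9938/7225 (p = (-10642 + 20580)/(19013 - 11788) = 9938/7225 ≈ 1.3755)
K(-219, 191) + p = √(-89 + 2*191*(-7 + 191)) + 9938/7225 = √(-89 + 2*191*184) + 9938/7225 = √(-89 + 70288) + 9938/7225 = √70199 + 9938/7225 = 9938/7225 + √70199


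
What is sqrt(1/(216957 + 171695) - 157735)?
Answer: I*sqrt(49227130644857)/17666 ≈ 397.16*I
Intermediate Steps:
sqrt(1/(216957 + 171695) - 157735) = sqrt(1/388652 - 157735) = sqrt(-61304023219/388652) = I*sqrt(49227130644857)/17666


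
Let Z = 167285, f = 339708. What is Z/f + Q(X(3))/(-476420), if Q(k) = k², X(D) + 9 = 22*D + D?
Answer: 3923748545/8092184268 ≈ 0.48488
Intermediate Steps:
X(D) = -9 + 23*D (X(D) = -9 + (22*D + D) = -9 + 23*D)
Z/f + Q(X(3))/(-476420) = 167285/339708 + (-9 + 23*3)²/(-476420) = 167285*(1/339708) + (-9 + 69)²*(-1/476420) = 167285/339708 + 60²*(-1/476420) = 167285/339708 + 3600*(-1/476420) = 167285/339708 - 180/23821 = 3923748545/8092184268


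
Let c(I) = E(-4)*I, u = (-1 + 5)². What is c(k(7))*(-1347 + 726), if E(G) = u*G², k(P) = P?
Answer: -1112832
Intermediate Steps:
u = 16 (u = 4² = 16)
E(G) = 16*G²
c(I) = 256*I (c(I) = (16*(-4)²)*I = (16*16)*I = 256*I)
c(k(7))*(-1347 + 726) = (256*7)*(-1347 + 726) = 1792*(-621) = -1112832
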